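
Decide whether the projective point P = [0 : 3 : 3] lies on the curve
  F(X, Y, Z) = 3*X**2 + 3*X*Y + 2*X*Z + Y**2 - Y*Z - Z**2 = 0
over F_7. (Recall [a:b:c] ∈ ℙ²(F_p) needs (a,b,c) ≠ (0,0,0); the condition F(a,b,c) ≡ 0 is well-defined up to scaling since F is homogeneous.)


F(0,3,3) ≡ 5 (mod 7); P is NOT on the curve.

Evaluate F(0, 3, 3) term-by-term (mod 7).
  3*X**2 ↦ 3·0·1·1 = 0
  3*X*Y ↦ 3·0·3·1 = 0
  2*X*Z ↦ 2·0·1·3 = 0
  Y**2 ↦ 1·1·9·1 = 9
  -Y*Z ↦ -1·1·3·3 = -9
  -Z**2 ↦ -1·1·1·9 = -9
Sum: F(0, 3, 3) = (0) + (0) + (0) + (9) + (-9) + (-9) = -9.
Reducing mod 7: -9 ≡ 5 (mod 7).
Since F(a, b, c) ≡ 5 ≠ 0 (mod 7), P does NOT lie on the curve.


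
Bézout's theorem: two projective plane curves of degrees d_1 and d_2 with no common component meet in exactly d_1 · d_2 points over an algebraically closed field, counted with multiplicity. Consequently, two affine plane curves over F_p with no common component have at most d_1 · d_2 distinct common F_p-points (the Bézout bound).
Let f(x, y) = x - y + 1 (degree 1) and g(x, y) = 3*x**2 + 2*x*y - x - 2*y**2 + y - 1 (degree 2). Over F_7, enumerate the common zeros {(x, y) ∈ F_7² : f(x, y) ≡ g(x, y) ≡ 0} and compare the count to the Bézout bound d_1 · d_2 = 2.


Common zeros: {(5, 6)}; count = 1; Bézout bound = 2.

deg(f) = 1, deg(g) = 2, so Bézout bound = 2.
Scan x ∈ F_7. For each x, list the y ∈ F_7 with f(x, y) ≡ 0 and those with g(x, y) ≡ 0 (mod 7); the common zeros in that column are the intersection.
  x = 0: f ≡ 0 at y ∈ {1}; g ≡ 0 at y ∈ {2}; common: ∅.
  x = 1: f ≡ 0 at y ∈ {2}; g ≡ 0 at y ∈ ∅; common: ∅.
  x = 2: f ≡ 0 at y ∈ {3}; g ≡ 0 at y ∈ ∅; common: ∅.
  x = 3: f ≡ 0 at y ∈ {4}; g ≡ 0 at y ∈ {1, 6}; common: ∅.
  x = 4: f ≡ 0 at y ∈ {5}; g ≡ 0 at y ∈ ∅; common: ∅.
  x = 5: f ≡ 0 at y ∈ {6}; g ≡ 0 at y ∈ {3, 6}; common: {6}.
  x = 6: f ≡ 0 at y ∈ {0}; g ≡ 0 at y ∈ {1, 2}; common: ∅.
Collecting: common zeros = {(5, 6)}, so the count is 1.
Comparison with the Bézout bound: 1 ≤ 2 = deg(f)·deg(g), as expected for curves with no common component (the affine F_7-count falls short of the bound because intersections may lie at infinity, over extension fields, or carry multiplicity).


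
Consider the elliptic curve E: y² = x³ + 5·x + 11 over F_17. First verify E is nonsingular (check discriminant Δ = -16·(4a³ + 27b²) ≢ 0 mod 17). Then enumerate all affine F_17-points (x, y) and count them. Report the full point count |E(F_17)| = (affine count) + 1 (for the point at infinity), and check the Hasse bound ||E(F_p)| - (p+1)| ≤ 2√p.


Affine points = {(1, 0), (3, 6), (3, 11), (5, 5), (5, 12), (6, 6), (6, 11), (7, 7), (7, 10), (8, 6), (8, 11)}; affine count = 11; |E(F_17)| = 12.

Discriminant check: Δ ∝ 4a³ + 27b² = 4·5³ + 27·11² = 4·125 + 27·121 ≡ 10 (mod 17). Nonzero ⇒ E is nonsingular.
For each x ∈ F_17, compute rhs = x³ + 5·x + 11 mod 17, then count y ∈ F_17 with y² ≡ rhs.
  x = 0: rhs = 11, matching y values: none (0 points).
  x = 1: rhs = 0, matching y values: 0 (1 points).
  x = 2: rhs = 12, matching y values: none (0 points).
  x = 3: rhs = 2, matching y values: 6, 11 (2 points).
  x = 4: rhs = 10, matching y values: none (0 points).
  x = 5: rhs = 8, matching y values: 5, 12 (2 points).
  x = 6: rhs = 2, matching y values: 6, 11 (2 points).
  x = 7: rhs = 15, matching y values: 7, 10 (2 points).
  x = 8: rhs = 2, matching y values: 6, 11 (2 points).
  x = 9: rhs = 3, matching y values: none (0 points).
  x = 10: rhs = 7, matching y values: none (0 points).
  x = 11: rhs = 3, matching y values: none (0 points).
  x = 12: rhs = 14, matching y values: none (0 points).
  x = 13: rhs = 12, matching y values: none (0 points).
  x = 14: rhs = 3, matching y values: none (0 points).
  x = 15: rhs = 10, matching y values: none (0 points).
  x = 16: rhs = 5, matching y values: none (0 points).
Total affine count: 11.
Full point count |E(F_17)| = 11 + 1 = 12.
Hasse bound: |12 − (17+1)| = |-6| = 6 ≤ 2√17 ≈ 8.2462 ✓.


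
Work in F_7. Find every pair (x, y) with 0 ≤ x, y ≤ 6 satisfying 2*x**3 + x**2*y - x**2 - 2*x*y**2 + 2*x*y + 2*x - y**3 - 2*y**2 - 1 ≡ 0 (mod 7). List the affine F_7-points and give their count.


Affine F_7-points: {(1, 1), (2, 3), (3, 1), (3, 6), (4, 0), (4, 2)}; count = 6.

For each of the 49 pairs (x, y) ∈ F_7², evaluate f(x, y) mod 7. Record the zeros.
  x = 0: [0↦6, 1↦3, 2↦4, 3↦3, 4↦1, 5↦6, 6↦5]  zeros at y ∈ ∅
  x = 1: [0↦2, 1↦0, 2↦5, 3↦4, 4↦5, 5↦2, 6↦3]  zeros at y ∈ {1}
  x = 2: [0↦1, 1↦2, 2↦6, 3↦0, 4↦6, 5↦4, 6↦2]  zeros at y ∈ {3}
  x = 3: [0↦1, 1↦0, 2↦5, 3↦3, 4↦2, 5↦3, 6↦0]  zeros at y ∈ {1, 6}
  x = 4: [0↦0, 1↦6, 2↦0, 3↦4, 4↦5, 5↦4, 6↦2]  zeros at y ∈ {0, 2}
  x = 5: [0↦3, 1↦4, 2↦3, 3↦1, 4↦6, 5↦5, 6↦6]  zeros at y ∈ ∅
  x = 6: [0↦1, 1↦6, 2↦5, 3↦6, 4↦3, 5↦4, 6↦3]  zeros at y ∈ ∅
Collecting zeros: affine points = {(1, 1), (2, 3), (3, 1), (3, 6), (4, 0), (4, 2)}.
Total count |C(F_7)_aff| = 6.


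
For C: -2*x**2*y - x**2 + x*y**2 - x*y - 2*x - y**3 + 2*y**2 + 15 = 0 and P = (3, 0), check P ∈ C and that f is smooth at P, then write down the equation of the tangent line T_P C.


Tangent line at P: -8*x - 21*y + 24 = 0.

Step 1: f(3, 0) = 0, so P lies on C.
Step 2: partial derivatives
  f_x(x, y) = -4*x*y - 2*x + y**2 - y - 2, f_y(x, y) = -2*x**2 + 2*x*y - x - 3*y**2 + 4*y.
  f_x(P) = -8, f_y(P) = -21 (gradient nonzero, so P is smooth).
Step 3: tangent line at P: -8·(x − 3) + -21·(y − 0) = 0.
Expanding: -8*x - 21*y + 24 = 0.


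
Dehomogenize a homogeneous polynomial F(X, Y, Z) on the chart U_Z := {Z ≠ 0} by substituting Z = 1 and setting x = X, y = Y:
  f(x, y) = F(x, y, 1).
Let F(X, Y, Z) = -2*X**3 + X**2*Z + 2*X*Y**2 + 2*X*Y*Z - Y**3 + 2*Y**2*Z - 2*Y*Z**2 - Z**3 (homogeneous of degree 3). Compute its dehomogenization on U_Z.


f(x, y) = -2*x**3 + x**2 + 2*x*y**2 + 2*x*y - y**3 + 2*y**2 - 2*y - 1

On U_Z we set Z = 1. Each monomial c·X^i·Y^j·Z^k in F becomes c·x^i·y^j·1^k = c·x^i·y^j.
Substituting Z = 1: F(X, Y, 1) = -2*x**3 + x**2 + 2*x*y**2 + 2*x*y - y**3 + 2*y**2 - 2*y - 1.
Note: deg(f) ≤ deg(F) = 3; strict inequality happens when F is divisible by Z (lost terms).


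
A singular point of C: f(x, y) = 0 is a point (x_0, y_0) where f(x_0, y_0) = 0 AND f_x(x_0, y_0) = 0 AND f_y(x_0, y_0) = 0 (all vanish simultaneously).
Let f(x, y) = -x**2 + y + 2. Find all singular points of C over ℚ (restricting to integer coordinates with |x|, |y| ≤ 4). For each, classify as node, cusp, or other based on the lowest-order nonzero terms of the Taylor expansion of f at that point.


No singular points in the scanned grid; C is smooth there.

Compute partial derivatives:
  f_x = -2*x.
  f_y = 1.
f_y = 1 is a nonzero constant, so f_y never vanishes: no point (x, y) can satisfy f = f_x = f_y = 0. In particular no (x, y) ∈ {−4, ..., 4}² is singular; the curve is smooth.


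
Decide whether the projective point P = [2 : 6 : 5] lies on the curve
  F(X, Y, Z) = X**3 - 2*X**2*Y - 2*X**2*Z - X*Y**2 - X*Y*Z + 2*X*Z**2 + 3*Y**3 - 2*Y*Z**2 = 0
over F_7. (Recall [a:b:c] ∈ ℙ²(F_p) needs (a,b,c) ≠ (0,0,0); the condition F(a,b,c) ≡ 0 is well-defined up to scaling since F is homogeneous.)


F(2,6,5) ≡ 5 (mod 7); P is NOT on the curve.

Evaluate F(2, 6, 5) term-by-term (mod 7).
  X**3 ↦ 1·8·1·1 = 8
  -2*X**2*Y ↦ -2·4·6·1 = -48
  -2*X**2*Z ↦ -2·4·1·5 = -40
  -X*Y**2 ↦ -1·2·36·1 = -72
  -X*Y*Z ↦ -1·2·6·5 = -60
  2*X*Z**2 ↦ 2·2·1·25 = 100
  3*Y**3 ↦ 3·1·216·1 = 648
  -2*Y*Z**2 ↦ -2·1·6·25 = -300
Sum: F(2, 6, 5) = (8) + (-48) + (-40) + (-72) + (-60) + (100) + (648) + (-300) = 236.
Reducing mod 7: 236 ≡ 5 (mod 7).
Since F(a, b, c) ≡ 5 ≠ 0 (mod 7), P does NOT lie on the curve.


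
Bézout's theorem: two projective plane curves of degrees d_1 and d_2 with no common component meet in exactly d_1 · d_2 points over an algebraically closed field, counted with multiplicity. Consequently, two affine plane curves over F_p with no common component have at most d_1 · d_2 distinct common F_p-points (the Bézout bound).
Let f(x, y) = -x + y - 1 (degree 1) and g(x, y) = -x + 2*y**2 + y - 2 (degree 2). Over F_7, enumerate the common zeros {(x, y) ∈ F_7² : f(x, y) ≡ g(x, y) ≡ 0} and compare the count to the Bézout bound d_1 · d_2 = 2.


Common zeros: {(1, 2), (4, 5)}; count = 2; Bézout bound = 2.

deg(f) = 1, deg(g) = 2, so Bézout bound = 2.
Scan x ∈ F_7. For each x, list the y ∈ F_7 with f(x, y) ≡ 0 and those with g(x, y) ≡ 0 (mod 7); the common zeros in that column are the intersection.
  x = 0: f ≡ 0 at y ∈ {1}; g ≡ 0 at y ∈ ∅; common: ∅.
  x = 1: f ≡ 0 at y ∈ {2}; g ≡ 0 at y ∈ {1, 2}; common: {2}.
  x = 2: f ≡ 0 at y ∈ {3}; g ≡ 0 at y ∈ ∅; common: ∅.
  x = 3: f ≡ 0 at y ∈ {4}; g ≡ 0 at y ∈ ∅; common: ∅.
  x = 4: f ≡ 0 at y ∈ {5}; g ≡ 0 at y ∈ {5}; common: {5}.
  x = 5: f ≡ 0 at y ∈ {6}; g ≡ 0 at y ∈ {0, 3}; common: ∅.
  x = 6: f ≡ 0 at y ∈ {0}; g ≡ 0 at y ∈ {4, 6}; common: ∅.
Collecting: common zeros = {(1, 2), (4, 5)}, so the count is 2.
Comparison with the Bézout bound: 2 ≤ 2 = deg(f)·deg(g), as expected for curves with no common component (the bound is attained).


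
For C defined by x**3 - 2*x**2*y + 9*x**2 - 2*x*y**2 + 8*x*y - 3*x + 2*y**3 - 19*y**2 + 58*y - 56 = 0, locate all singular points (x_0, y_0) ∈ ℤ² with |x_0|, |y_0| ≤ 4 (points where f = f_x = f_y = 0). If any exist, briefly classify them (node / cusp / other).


Singular points: {(-1, 3)}; classification: cusp.

Compute partial derivatives:
  f_x = 3*x**2 - 4*x*y + 18*x - 2*y**2 + 8*y - 3.
  f_y = -2*x**2 - 4*x*y + 8*x + 6*y**2 - 38*y + 58.
Scan x_0 ∈ {−4, ..., 4}. For each x_0, f_y(x_0, y) is a polynomial in y; find its integer roots y ∈ {−4, ..., 4}, then test f_x and f at those candidates.
  x = -4: f_y(-4, y) = 6*y**2 - 22*y - 6; no integer root y with |y| ≤ 4.
  x = -3: f_y(-3, y) = 6*y**2 - 26*y + 16; no integer root y with |y| ≤ 4.
  x = -2: f_y(-2, y) = 6*y**2 - 30*y + 34; no integer root y with |y| ≤ 4.
  x = -1: f_y(-1, y) = 6*y**2 - 34*y + 48; vanishes at y ∈ {3}. (-1, 3): f_x = 0, f = 0 — SINGULAR.
  x = 0: f_y(0, y) = 6*y**2 - 38*y + 58; no integer root y with |y| ≤ 4.
  x = 1: f_y(1, y) = 6*y**2 - 42*y + 64; no integer root y with |y| ≤ 4.
  x = 2: f_y(2, y) = 6*y**2 - 46*y + 66; no integer root y with |y| ≤ 4.
  x = 3: f_y(3, y) = 6*y**2 - 50*y + 64; no integer root y with |y| ≤ 4.
  x = 4: f_y(4, y) = 6*y**2 - 54*y + 58; no integer root y with |y| ≤ 4.
Only singular point on the grid: (-1, 3).
Classify: substitute x = -1 + u, y = 3 + v and expand: f = u**3 - 2*u**2*v - 2*u*v**2 + 2*v**3 + v**2.
No constant or linear terms (consistent with a singular point). Quadratic part: v**2. Cubic part: u**3 - 2*u**2*v - 2*u*v**2 + 2*v**3.
The quadratic part v**2 is a perfect square, so there is a single (double) tangent line v = 0, i.e. y = 3. Restricting the cubic part to that line (v = 0) leaves u**3 ≠ 0, so f is not divisible by v and the branch is v² ≈ -u**3 to lowest order — this is a cusp.
Classification: cusp.


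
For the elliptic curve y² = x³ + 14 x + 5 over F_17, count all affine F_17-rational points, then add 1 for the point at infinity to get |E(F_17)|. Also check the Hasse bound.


Affine points = {(5, 8), (5, 9), (6, 4), (6, 13), (7, 2), (7, 15), (8, 0), (13, 2), (13, 15), (14, 2), (14, 15)}; affine count = 11; |E(F_17)| = 12.

Discriminant check: Δ ∝ 4a³ + 27b² = 4·14³ + 27·5² = 4·2744 + 27·25 ≡ 6 (mod 17). Nonzero ⇒ E is nonsingular.
For each x ∈ F_17, compute rhs = x³ + 14·x + 5 mod 17, then count y ∈ F_17 with y² ≡ rhs.
  x = 0: rhs = 5, matching y values: none (0 points).
  x = 1: rhs = 3, matching y values: none (0 points).
  x = 2: rhs = 7, matching y values: none (0 points).
  x = 3: rhs = 6, matching y values: none (0 points).
  x = 4: rhs = 6, matching y values: none (0 points).
  x = 5: rhs = 13, matching y values: 8, 9 (2 points).
  x = 6: rhs = 16, matching y values: 4, 13 (2 points).
  x = 7: rhs = 4, matching y values: 2, 15 (2 points).
  x = 8: rhs = 0, matching y values: 0 (1 points).
  x = 9: rhs = 10, matching y values: none (0 points).
  x = 10: rhs = 6, matching y values: none (0 points).
  x = 11: rhs = 11, matching y values: none (0 points).
  x = 12: rhs = 14, matching y values: none (0 points).
  x = 13: rhs = 4, matching y values: 2, 15 (2 points).
  x = 14: rhs = 4, matching y values: 2, 15 (2 points).
  x = 15: rhs = 3, matching y values: none (0 points).
  x = 16: rhs = 7, matching y values: none (0 points).
Total affine count: 11.
Full point count |E(F_17)| = 11 + 1 = 12.
Hasse bound: |12 − (17+1)| = |-6| = 6 ≤ 2√17 ≈ 8.2462 ✓.


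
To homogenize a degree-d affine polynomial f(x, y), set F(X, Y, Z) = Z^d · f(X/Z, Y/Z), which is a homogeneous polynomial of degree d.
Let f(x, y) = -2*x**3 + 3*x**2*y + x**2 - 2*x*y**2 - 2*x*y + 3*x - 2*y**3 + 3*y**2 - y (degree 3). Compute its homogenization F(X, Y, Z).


F(X, Y, Z) = -2*X**3 + 3*X**2*Y + X**2*Z - 2*X*Y**2 - 2*X*Y*Z + 3*X*Z**2 - 2*Y**3 + 3*Y**2*Z - Y*Z**2

deg(f) = 3.
Substitute x = X/Z, y = Y/Z into f, then multiply by Z^3.
  monomial -2·x^3·y^0 ↦ -2·X^3·Y^0·Z^0.
  monomial 3·x^2·y^1 ↦ 3·X^2·Y^1·Z^0.
  monomial 1·x^2·y^0 ↦ 1·X^2·Y^0·Z^1.
  monomial -2·x^1·y^2 ↦ -2·X^1·Y^2·Z^0.
  monomial -2·x^1·y^1 ↦ -2·X^1·Y^1·Z^1.
  monomial 3·x^1·y^0 ↦ 3·X^1·Y^0·Z^2.
  monomial -2·x^0·y^3 ↦ -2·X^0·Y^3·Z^0.
  monomial 3·x^0·y^2 ↦ 3·X^0·Y^2·Z^1.
  monomial -1·x^0·y^1 ↦ -1·X^0·Y^1·Z^2.
Collecting: F(X, Y, Z) = -2*X**3 + 3*X**2*Y + X**2*Z - 2*X*Y**2 - 2*X*Y*Z + 3*X*Z**2 - 2*Y**3 + 3*Y**2*Z - Y*Z**2.


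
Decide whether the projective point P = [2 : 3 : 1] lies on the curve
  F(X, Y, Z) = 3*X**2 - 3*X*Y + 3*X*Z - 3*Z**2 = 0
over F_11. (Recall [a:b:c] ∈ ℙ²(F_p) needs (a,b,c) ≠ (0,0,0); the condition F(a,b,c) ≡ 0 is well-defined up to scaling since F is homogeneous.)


F(2,3,1) ≡ 8 (mod 11); P is NOT on the curve.

Evaluate F(2, 3, 1) term-by-term (mod 11).
  3*X**2 ↦ 3·4·1·1 = 12
  -3*X*Y ↦ -3·2·3·1 = -18
  3*X*Z ↦ 3·2·1·1 = 6
  -3*Z**2 ↦ -3·1·1·1 = -3
Sum: F(2, 3, 1) = (12) + (-18) + (6) + (-3) = -3.
Reducing mod 11: -3 ≡ 8 (mod 11).
Since F(a, b, c) ≡ 8 ≠ 0 (mod 11), P does NOT lie on the curve.


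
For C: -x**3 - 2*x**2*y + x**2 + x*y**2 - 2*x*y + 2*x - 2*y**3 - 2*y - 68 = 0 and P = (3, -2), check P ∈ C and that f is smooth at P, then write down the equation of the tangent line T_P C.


Tangent line at P: 13*x - 62*y - 163 = 0.

Step 1: f(3, -2) = 0, so P lies on C.
Step 2: partial derivatives
  f_x(x, y) = -3*x**2 - 4*x*y + 2*x + y**2 - 2*y + 2, f_y(x, y) = -2*x**2 + 2*x*y - 2*x - 6*y**2 - 2.
  f_x(P) = 13, f_y(P) = -62 (gradient nonzero, so P is smooth).
Step 3: tangent line at P: 13·(x − 3) + -62·(y − -2) = 0.
Expanding: 13*x - 62*y - 163 = 0.


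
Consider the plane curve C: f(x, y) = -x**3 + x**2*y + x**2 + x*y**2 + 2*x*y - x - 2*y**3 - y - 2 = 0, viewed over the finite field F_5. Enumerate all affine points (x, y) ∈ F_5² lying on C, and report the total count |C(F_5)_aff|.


Affine F_5-points: {(0, 1), (0, 2)}; count = 2.

For each of the 25 pairs (x, y) ∈ F_5², evaluate f(x, y) mod 5. Record the zeros.
  x = 0: [0↦3, 1↦0, 2↦0, 3↦1, 4↦1]  zeros at y ∈ {1, 2}
  x = 1: [0↦2, 1↦3, 2↦4, 3↦3, 4↦3]  zeros at y ∈ ∅
  x = 2: [0↦2, 1↦4, 2↦3, 3↦2, 4↦4]  zeros at y ∈ ∅
  x = 3: [0↦2, 1↦2, 2↦1, 3↦2, 4↦3]  zeros at y ∈ ∅
  x = 4: [0↦1, 1↦1, 2↦2, 3↦2, 4↦4]  zeros at y ∈ ∅
Collecting zeros: affine points = {(0, 1), (0, 2)}.
Total count |C(F_5)_aff| = 2.


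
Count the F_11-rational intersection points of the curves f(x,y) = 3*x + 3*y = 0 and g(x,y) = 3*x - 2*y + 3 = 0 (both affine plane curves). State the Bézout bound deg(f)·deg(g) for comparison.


Common zeros: {(6, 5)}; count = 1; Bézout bound = 1.

deg(f) = 1, deg(g) = 1, so Bézout bound = 1.
Scan x ∈ F_11. For each x, list the y ∈ F_11 with f(x, y) ≡ 0 and those with g(x, y) ≡ 0 (mod 11); the common zeros in that column are the intersection.
  x = 0: f ≡ 0 at y ∈ {0}; g ≡ 0 at y ∈ {7}; common: ∅.
  x = 1: f ≡ 0 at y ∈ {10}; g ≡ 0 at y ∈ {3}; common: ∅.
  x = 2: f ≡ 0 at y ∈ {9}; g ≡ 0 at y ∈ {10}; common: ∅.
  x = 3: f ≡ 0 at y ∈ {8}; g ≡ 0 at y ∈ {6}; common: ∅.
  x = 4: f ≡ 0 at y ∈ {7}; g ≡ 0 at y ∈ {2}; common: ∅.
  x = 5: f ≡ 0 at y ∈ {6}; g ≡ 0 at y ∈ {9}; common: ∅.
  x = 6: f ≡ 0 at y ∈ {5}; g ≡ 0 at y ∈ {5}; common: {5}.
  x = 7: f ≡ 0 at y ∈ {4}; g ≡ 0 at y ∈ {1}; common: ∅.
  x = 8: f ≡ 0 at y ∈ {3}; g ≡ 0 at y ∈ {8}; common: ∅.
  x = 9: f ≡ 0 at y ∈ {2}; g ≡ 0 at y ∈ {4}; common: ∅.
  x = 10: f ≡ 0 at y ∈ {1}; g ≡ 0 at y ∈ {0}; common: ∅.
Collecting: common zeros = {(6, 5)}, so the count is 1.
Comparison with the Bézout bound: 1 ≤ 1 = deg(f)·deg(g), as expected for curves with no common component (the bound is attained).


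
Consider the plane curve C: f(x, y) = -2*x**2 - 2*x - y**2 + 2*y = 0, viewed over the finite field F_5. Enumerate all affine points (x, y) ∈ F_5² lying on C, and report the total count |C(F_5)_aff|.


Affine F_5-points: {(0, 0), (0, 2), (2, 3), (2, 4), (4, 0), (4, 2)}; count = 6.

For each of the 25 pairs (x, y) ∈ F_5², evaluate f(x, y) mod 5. Record the zeros.
  x = 0: [0↦0, 1↦1, 2↦0, 3↦2, 4↦2]  zeros at y ∈ {0, 2}
  x = 1: [0↦1, 1↦2, 2↦1, 3↦3, 4↦3]  zeros at y ∈ ∅
  x = 2: [0↦3, 1↦4, 2↦3, 3↦0, 4↦0]  zeros at y ∈ {3, 4}
  x = 3: [0↦1, 1↦2, 2↦1, 3↦3, 4↦3]  zeros at y ∈ ∅
  x = 4: [0↦0, 1↦1, 2↦0, 3↦2, 4↦2]  zeros at y ∈ {0, 2}
Collecting zeros: affine points = {(0, 0), (0, 2), (2, 3), (2, 4), (4, 0), (4, 2)}.
Total count |C(F_5)_aff| = 6.


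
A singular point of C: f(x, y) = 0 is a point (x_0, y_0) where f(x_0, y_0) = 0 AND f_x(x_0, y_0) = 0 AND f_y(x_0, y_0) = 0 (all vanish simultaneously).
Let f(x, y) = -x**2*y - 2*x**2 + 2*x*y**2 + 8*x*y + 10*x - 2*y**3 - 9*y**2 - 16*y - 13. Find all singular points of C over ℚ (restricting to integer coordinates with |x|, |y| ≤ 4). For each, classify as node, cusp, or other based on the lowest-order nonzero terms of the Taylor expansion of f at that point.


Singular points: {(2, -1)}; classification: node.

Compute partial derivatives:
  f_x = -2*x*y - 4*x + 2*y**2 + 8*y + 10.
  f_y = -x**2 + 4*x*y + 8*x - 6*y**2 - 18*y - 16.
Scan x_0 ∈ {−4, ..., 4}. For each x_0, f_y(x_0, y) is a polynomial in y; find its integer roots y ∈ {−4, ..., 4}, then test f_x and f at those candidates.
  x = -4: f_y(-4, y) = -6*y**2 - 34*y - 64; no integer root y with |y| ≤ 4.
  x = -3: f_y(-3, y) = -6*y**2 - 30*y - 49; no integer root y with |y| ≤ 4.
  x = -2: f_y(-2, y) = -6*y**2 - 26*y - 36; no integer root y with |y| ≤ 4.
  x = -1: f_y(-1, y) = -6*y**2 - 22*y - 25; no integer root y with |y| ≤ 4.
  x = 0: f_y(0, y) = -6*y**2 - 18*y - 16; no integer root y with |y| ≤ 4.
  x = 1: f_y(1, y) = -6*y**2 - 14*y - 9; no integer root y with |y| ≤ 4.
  x = 2: f_y(2, y) = -6*y**2 - 10*y - 4; vanishes at y ∈ {-1}. (2, -1): f_x = 0, f = 0 — SINGULAR.
  x = 3: f_y(3, y) = -6*y**2 - 6*y - 1; no integer root y with |y| ≤ 4.
  x = 4: f_y(4, y) = -6*y**2 - 2*y; vanishes at y ∈ {0}. (4, 0): f_x = -6 ≠ 0.
Only singular point on the grid: (2, -1).
Classify: substitute x = 2 + u, y = -1 + v and expand: f = -u**2*v - u**2 + 2*u*v**2 - 2*v**3 + v**2.
No constant or linear terms (consistent with a singular point). Quadratic part: -u**2 + v**2. Cubic part: -u**2*v + 2*u*v**2 - 2*v**3.
The quadratic part v**2 - u**2 = (v − u)(v + u) splits into two distinct linear factors, so there are two distinct tangent lines y − -1 = ±(x − 2) — this is a node (ordinary double point).
Classification: node.


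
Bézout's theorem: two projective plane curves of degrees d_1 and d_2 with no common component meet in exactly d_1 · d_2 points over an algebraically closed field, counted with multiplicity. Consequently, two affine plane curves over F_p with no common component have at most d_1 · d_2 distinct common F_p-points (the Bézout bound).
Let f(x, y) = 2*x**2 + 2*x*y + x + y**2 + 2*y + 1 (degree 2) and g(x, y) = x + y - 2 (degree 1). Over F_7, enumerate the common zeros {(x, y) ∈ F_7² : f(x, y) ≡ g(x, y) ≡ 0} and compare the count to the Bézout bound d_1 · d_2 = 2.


Common zeros: {(4, 5)}; count = 1; Bézout bound = 2.

deg(f) = 2, deg(g) = 1, so Bézout bound = 2.
Scan x ∈ F_7. For each x, list the y ∈ F_7 with f(x, y) ≡ 0 and those with g(x, y) ≡ 0 (mod 7); the common zeros in that column are the intersection.
  x = 0: f ≡ 0 at y ∈ {6}; g ≡ 0 at y ∈ {2}; common: ∅.
  x = 1: f ≡ 0 at y ∈ {5}; g ≡ 0 at y ∈ {1}; common: ∅.
  x = 2: f ≡ 0 at y ∈ ∅; g ≡ 0 at y ∈ {0}; common: ∅.
  x = 3: f ≡ 0 at y ∈ {2, 4}; g ≡ 0 at y ∈ {6}; common: ∅.
  x = 4: f ≡ 0 at y ∈ {5, 6}; g ≡ 0 at y ∈ {5}; common: {5}.
  x = 5: f ≡ 0 at y ∈ {0, 2}; g ≡ 0 at y ∈ {4}; common: ∅.
  x = 6: f ≡ 0 at y ∈ ∅; g ≡ 0 at y ∈ {3}; common: ∅.
Collecting: common zeros = {(4, 5)}, so the count is 1.
Comparison with the Bézout bound: 1 ≤ 2 = deg(f)·deg(g), as expected for curves with no common component (the affine F_7-count falls short of the bound because intersections may lie at infinity, over extension fields, or carry multiplicity).


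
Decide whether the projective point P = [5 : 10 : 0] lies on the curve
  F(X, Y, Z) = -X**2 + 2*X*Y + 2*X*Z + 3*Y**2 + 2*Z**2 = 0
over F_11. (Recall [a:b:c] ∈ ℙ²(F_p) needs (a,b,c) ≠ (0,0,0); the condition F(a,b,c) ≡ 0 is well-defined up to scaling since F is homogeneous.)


F(5,10,0) ≡ 1 (mod 11); P is NOT on the curve.

Evaluate F(5, 10, 0) term-by-term (mod 11).
  -X**2 ↦ -1·25·1·1 = -25
  2*X*Y ↦ 2·5·10·1 = 100
  2*X*Z ↦ 2·5·1·0 = 0
  3*Y**2 ↦ 3·1·100·1 = 300
  2*Z**2 ↦ 2·1·1·0 = 0
Sum: F(5, 10, 0) = (-25) + (100) + (0) + (300) + (0) = 375.
Reducing mod 11: 375 ≡ 1 (mod 11).
Since F(a, b, c) ≡ 1 ≠ 0 (mod 11), P does NOT lie on the curve.


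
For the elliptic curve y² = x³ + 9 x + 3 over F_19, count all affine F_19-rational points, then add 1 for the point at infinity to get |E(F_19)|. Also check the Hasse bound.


Affine points = {(3, 0), (6, 8), (6, 11), (8, 6), (8, 13), (14, 2), (14, 17), (15, 6), (15, 13), (16, 5), (16, 14)}; affine count = 11; |E(F_19)| = 12.

Discriminant check: Δ ∝ 4a³ + 27b² = 4·9³ + 27·3² = 4·729 + 27·9 ≡ 5 (mod 19). Nonzero ⇒ E is nonsingular.
For each x ∈ F_19, compute rhs = x³ + 9·x + 3 mod 19, then count y ∈ F_19 with y² ≡ rhs.
  x = 0: rhs = 3, matching y values: none (0 points).
  x = 1: rhs = 13, matching y values: none (0 points).
  x = 2: rhs = 10, matching y values: none (0 points).
  x = 3: rhs = 0, matching y values: 0 (1 points).
  x = 4: rhs = 8, matching y values: none (0 points).
  x = 5: rhs = 2, matching y values: none (0 points).
  x = 6: rhs = 7, matching y values: 8, 11 (2 points).
  x = 7: rhs = 10, matching y values: none (0 points).
  x = 8: rhs = 17, matching y values: 6, 13 (2 points).
  x = 9: rhs = 15, matching y values: none (0 points).
  x = 10: rhs = 10, matching y values: none (0 points).
  x = 11: rhs = 8, matching y values: none (0 points).
  x = 12: rhs = 15, matching y values: none (0 points).
  x = 13: rhs = 18, matching y values: none (0 points).
  x = 14: rhs = 4, matching y values: 2, 17 (2 points).
  x = 15: rhs = 17, matching y values: 6, 13 (2 points).
  x = 16: rhs = 6, matching y values: 5, 14 (2 points).
  x = 17: rhs = 15, matching y values: none (0 points).
  x = 18: rhs = 12, matching y values: none (0 points).
Total affine count: 11.
Full point count |E(F_19)| = 11 + 1 = 12.
Hasse bound: |12 − (19+1)| = |-8| = 8 ≤ 2√19 ≈ 8.7178 ✓.


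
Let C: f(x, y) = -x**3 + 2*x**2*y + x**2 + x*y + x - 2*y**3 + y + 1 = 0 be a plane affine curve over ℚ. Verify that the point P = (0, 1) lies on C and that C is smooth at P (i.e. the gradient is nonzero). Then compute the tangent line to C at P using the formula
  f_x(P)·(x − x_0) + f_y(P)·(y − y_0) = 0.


Tangent line at P: 2*x - 5*y + 5 = 0.

Step 1: f(0, 1) = 0, so P lies on C.
Step 2: partial derivatives
  f_x(x, y) = -3*x**2 + 4*x*y + 2*x + y + 1, f_y(x, y) = 2*x**2 + x - 6*y**2 + 1.
  f_x(P) = 2, f_y(P) = -5 (gradient nonzero, so P is smooth).
Step 3: tangent line at P: 2·(x − 0) + -5·(y − 1) = 0.
Expanding: 2*x - 5*y + 5 = 0.


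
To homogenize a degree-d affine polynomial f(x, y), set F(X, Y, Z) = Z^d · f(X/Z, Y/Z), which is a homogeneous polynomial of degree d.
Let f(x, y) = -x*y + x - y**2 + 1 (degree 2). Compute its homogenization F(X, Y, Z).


F(X, Y, Z) = -X*Y + X*Z - Y**2 + Z**2

deg(f) = 2.
Substitute x = X/Z, y = Y/Z into f, then multiply by Z^2.
  monomial -1·x^1·y^1 ↦ -1·X^1·Y^1·Z^0.
  monomial 1·x^1·y^0 ↦ 1·X^1·Y^0·Z^1.
  monomial -1·x^0·y^2 ↦ -1·X^0·Y^2·Z^0.
  monomial 1·x^0·y^0 ↦ 1·X^0·Y^0·Z^2.
Collecting: F(X, Y, Z) = -X*Y + X*Z - Y**2 + Z**2.


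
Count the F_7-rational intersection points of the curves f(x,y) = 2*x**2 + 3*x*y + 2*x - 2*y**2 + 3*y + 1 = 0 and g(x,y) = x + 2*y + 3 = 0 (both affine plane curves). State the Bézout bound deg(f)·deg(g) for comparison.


Common zeros: ∅; count = 0; Bézout bound = 2.

deg(f) = 2, deg(g) = 1, so Bézout bound = 2.
Scan x ∈ F_7. For each x, list the y ∈ F_7 with f(x, y) ≡ 0 and those with g(x, y) ≡ 0 (mod 7); the common zeros in that column are the intersection.
  x = 0: f ≡ 0 at y ∈ ∅; g ≡ 0 at y ∈ {2}; common: ∅.
  x = 1: f ≡ 0 at y ∈ ∅; g ≡ 0 at y ∈ {5}; common: ∅.
  x = 2: f ≡ 0 at y ∈ ∅; g ≡ 0 at y ∈ {1}; common: ∅.
  x = 3: f ≡ 0 at y ∈ {1, 5}; g ≡ 0 at y ∈ {4}; common: ∅.
  x = 4: f ≡ 0 at y ∈ {2}; g ≡ 0 at y ∈ {0}; common: ∅.
  x = 5: f ≡ 0 at y ∈ {1}; g ≡ 0 at y ∈ {3}; common: ∅.
  x = 6: f ≡ 0 at y ∈ {2, 5}; g ≡ 0 at y ∈ {6}; common: ∅.
Collecting: common zeros = ∅, so the count is 0.
Comparison with the Bézout bound: 0 ≤ 2 = deg(f)·deg(g), as expected for curves with no common component (the affine F_7-count falls short of the bound because intersections may lie at infinity, over extension fields, or carry multiplicity).


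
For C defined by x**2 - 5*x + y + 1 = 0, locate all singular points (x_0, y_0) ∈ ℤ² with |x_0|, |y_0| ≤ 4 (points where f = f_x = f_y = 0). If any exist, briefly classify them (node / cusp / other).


No singular points in the scanned grid; C is smooth there.

Compute partial derivatives:
  f_x = 2*x - 5.
  f_y = 1.
f_y = 1 is a nonzero constant, so f_y never vanishes: no point (x, y) can satisfy f = f_x = f_y = 0. In particular no (x, y) ∈ {−4, ..., 4}² is singular; the curve is smooth.


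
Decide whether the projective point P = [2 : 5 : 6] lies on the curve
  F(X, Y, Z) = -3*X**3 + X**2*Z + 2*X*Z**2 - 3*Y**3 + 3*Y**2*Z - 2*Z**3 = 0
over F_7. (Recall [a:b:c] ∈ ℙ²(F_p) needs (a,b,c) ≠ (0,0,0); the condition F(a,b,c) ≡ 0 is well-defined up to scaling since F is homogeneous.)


F(2,5,6) ≡ 4 (mod 7); P is NOT on the curve.

Evaluate F(2, 5, 6) term-by-term (mod 7).
  -3*X**3 ↦ -3·8·1·1 = -24
  X**2*Z ↦ 1·4·1·6 = 24
  2*X*Z**2 ↦ 2·2·1·36 = 144
  -3*Y**3 ↦ -3·1·125·1 = -375
  3*Y**2*Z ↦ 3·1·25·6 = 450
  -2*Z**3 ↦ -2·1·1·216 = -432
Sum: F(2, 5, 6) = (-24) + (24) + (144) + (-375) + (450) + (-432) = -213.
Reducing mod 7: -213 ≡ 4 (mod 7).
Since F(a, b, c) ≡ 4 ≠ 0 (mod 7), P does NOT lie on the curve.


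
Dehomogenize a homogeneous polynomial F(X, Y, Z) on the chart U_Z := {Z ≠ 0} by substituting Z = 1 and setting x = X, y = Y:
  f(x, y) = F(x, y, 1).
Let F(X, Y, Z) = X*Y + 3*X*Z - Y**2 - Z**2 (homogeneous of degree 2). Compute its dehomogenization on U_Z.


f(x, y) = x*y + 3*x - y**2 - 1

On U_Z we set Z = 1. Each monomial c·X^i·Y^j·Z^k in F becomes c·x^i·y^j·1^k = c·x^i·y^j.
Substituting Z = 1: F(X, Y, 1) = x*y + 3*x - y**2 - 1.
Note: deg(f) ≤ deg(F) = 2; strict inequality happens when F is divisible by Z (lost terms).


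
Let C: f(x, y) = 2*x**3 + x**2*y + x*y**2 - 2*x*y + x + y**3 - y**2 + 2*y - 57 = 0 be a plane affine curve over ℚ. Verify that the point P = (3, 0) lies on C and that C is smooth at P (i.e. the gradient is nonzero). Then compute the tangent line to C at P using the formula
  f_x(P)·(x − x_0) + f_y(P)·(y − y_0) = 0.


Tangent line at P: 55*x + 5*y - 165 = 0.

Step 1: f(3, 0) = 0, so P lies on C.
Step 2: partial derivatives
  f_x(x, y) = 6*x**2 + 2*x*y + y**2 - 2*y + 1, f_y(x, y) = x**2 + 2*x*y - 2*x + 3*y**2 - 2*y + 2.
  f_x(P) = 55, f_y(P) = 5 (gradient nonzero, so P is smooth).
Step 3: tangent line at P: 55·(x − 3) + 5·(y − 0) = 0.
Expanding: 55*x + 5*y - 165 = 0.


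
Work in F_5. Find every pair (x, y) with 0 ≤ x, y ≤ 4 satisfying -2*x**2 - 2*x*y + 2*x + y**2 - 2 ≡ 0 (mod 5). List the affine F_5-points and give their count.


Affine F_5-points: {(2, 2)}; count = 1.

For each of the 25 pairs (x, y) ∈ F_5², evaluate f(x, y) mod 5. Record the zeros.
  x = 0: [0↦3, 1↦4, 2↦2, 3↦2, 4↦4]  zeros at y ∈ ∅
  x = 1: [0↦3, 1↦2, 2↦3, 3↦1, 4↦1]  zeros at y ∈ ∅
  x = 2: [0↦4, 1↦1, 2↦0, 3↦1, 4↦4]  zeros at y ∈ {2}
  x = 3: [0↦1, 1↦1, 2↦3, 3↦2, 4↦3]  zeros at y ∈ ∅
  x = 4: [0↦4, 1↦2, 2↦2, 3↦4, 4↦3]  zeros at y ∈ ∅
Collecting zeros: affine points = {(2, 2)}.
Total count |C(F_5)_aff| = 1.


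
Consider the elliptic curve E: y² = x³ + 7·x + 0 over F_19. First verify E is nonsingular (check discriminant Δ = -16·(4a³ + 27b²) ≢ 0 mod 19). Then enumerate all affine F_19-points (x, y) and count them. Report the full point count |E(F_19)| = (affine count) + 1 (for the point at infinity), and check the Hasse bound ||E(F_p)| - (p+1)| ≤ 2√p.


Affine points = {(0, 0), (4, 4), (4, 15), (6, 7), (6, 12), (8, 6), (8, 13), (10, 5), (10, 14), (12, 8), (12, 11), (14, 7), (14, 12), (16, 3), (16, 16), (17, 4), (17, 15), (18, 7), (18, 12)}; affine count = 19; |E(F_19)| = 20.

Discriminant check: Δ ∝ 4a³ + 27b² = 4·7³ + 27·0² = 4·343 + 27·0 ≡ 4 (mod 19). Nonzero ⇒ E is nonsingular.
For each x ∈ F_19, compute rhs = x³ + 7·x + 0 mod 19, then count y ∈ F_19 with y² ≡ rhs.
  x = 0: rhs = 0, matching y values: 0 (1 points).
  x = 1: rhs = 8, matching y values: none (0 points).
  x = 2: rhs = 3, matching y values: none (0 points).
  x = 3: rhs = 10, matching y values: none (0 points).
  x = 4: rhs = 16, matching y values: 4, 15 (2 points).
  x = 5: rhs = 8, matching y values: none (0 points).
  x = 6: rhs = 11, matching y values: 7, 12 (2 points).
  x = 7: rhs = 12, matching y values: none (0 points).
  x = 8: rhs = 17, matching y values: 6, 13 (2 points).
  x = 9: rhs = 13, matching y values: none (0 points).
  x = 10: rhs = 6, matching y values: 5, 14 (2 points).
  x = 11: rhs = 2, matching y values: none (0 points).
  x = 12: rhs = 7, matching y values: 8, 11 (2 points).
  x = 13: rhs = 8, matching y values: none (0 points).
  x = 14: rhs = 11, matching y values: 7, 12 (2 points).
  x = 15: rhs = 3, matching y values: none (0 points).
  x = 16: rhs = 9, matching y values: 3, 16 (2 points).
  x = 17: rhs = 16, matching y values: 4, 15 (2 points).
  x = 18: rhs = 11, matching y values: 7, 12 (2 points).
Total affine count: 19.
Full point count |E(F_19)| = 19 + 1 = 20.
Hasse bound: |20 − (19+1)| = |0| = 0 ≤ 2√19 ≈ 8.7178 ✓.


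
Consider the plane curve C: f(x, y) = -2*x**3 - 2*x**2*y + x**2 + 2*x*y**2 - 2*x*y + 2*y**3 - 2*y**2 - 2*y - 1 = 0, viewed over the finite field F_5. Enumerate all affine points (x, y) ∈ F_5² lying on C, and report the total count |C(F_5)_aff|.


Affine F_5-points: ∅; count = 0.

For each of the 25 pairs (x, y) ∈ F_5², evaluate f(x, y) mod 5. Record the zeros.
  x = 0: [0↦4, 1↦2, 2↦3, 3↦4, 4↦2]  zeros at y ∈ ∅
  x = 1: [0↦3, 1↦4, 2↦2, 3↦4, 4↦2]  zeros at y ∈ ∅
  x = 2: [0↦2, 1↦2, 2↦3, 3↦2, 4↦1]  zeros at y ∈ ∅
  x = 3: [0↦4, 1↦4, 2↦4, 3↦1, 4↦2]  zeros at y ∈ ∅
  x = 4: [0↦2, 1↦3, 2↦3, 3↦4, 4↦3]  zeros at y ∈ ∅
Collecting zeros: affine points = ∅.
Total count |C(F_5)_aff| = 0.


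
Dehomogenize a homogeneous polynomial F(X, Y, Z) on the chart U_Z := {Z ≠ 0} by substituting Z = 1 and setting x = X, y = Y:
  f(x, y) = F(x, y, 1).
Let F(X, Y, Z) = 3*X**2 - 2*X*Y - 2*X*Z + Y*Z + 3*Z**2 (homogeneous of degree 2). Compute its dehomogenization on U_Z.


f(x, y) = 3*x**2 - 2*x*y - 2*x + y + 3

On U_Z we set Z = 1. Each monomial c·X^i·Y^j·Z^k in F becomes c·x^i·y^j·1^k = c·x^i·y^j.
Substituting Z = 1: F(X, Y, 1) = 3*x**2 - 2*x*y - 2*x + y + 3.
Note: deg(f) ≤ deg(F) = 2; strict inequality happens when F is divisible by Z (lost terms).


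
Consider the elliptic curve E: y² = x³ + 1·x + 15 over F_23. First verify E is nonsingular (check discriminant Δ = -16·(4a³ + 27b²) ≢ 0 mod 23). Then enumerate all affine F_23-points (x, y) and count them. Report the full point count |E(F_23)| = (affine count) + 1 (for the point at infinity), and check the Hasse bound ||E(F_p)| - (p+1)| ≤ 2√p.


Affine points = {(2, 5), (2, 18), (8, 11), (8, 12), (10, 6), (10, 17), (11, 0), (14, 6), (14, 17), (15, 1), (15, 22), (17, 0), (18, 0), (19, 4), (19, 19), (20, 10), (20, 13), (22, 6), (22, 17)}; affine count = 19; |E(F_23)| = 20.

Discriminant check: Δ ∝ 4a³ + 27b² = 4·1³ + 27·15² = 4·1 + 27·225 ≡ 7 (mod 23). Nonzero ⇒ E is nonsingular.
For each x ∈ F_23, compute rhs = x³ + 1·x + 15 mod 23, then count y ∈ F_23 with y² ≡ rhs.
  x = 0: rhs = 15, matching y values: none (0 points).
  x = 1: rhs = 17, matching y values: none (0 points).
  x = 2: rhs = 2, matching y values: 5, 18 (2 points).
  x = 3: rhs = 22, matching y values: none (0 points).
  x = 4: rhs = 14, matching y values: none (0 points).
  x = 5: rhs = 7, matching y values: none (0 points).
  x = 6: rhs = 7, matching y values: none (0 points).
  x = 7: rhs = 20, matching y values: none (0 points).
  x = 8: rhs = 6, matching y values: 11, 12 (2 points).
  x = 9: rhs = 17, matching y values: none (0 points).
  x = 10: rhs = 13, matching y values: 6, 17 (2 points).
  x = 11: rhs = 0, matching y values: 0 (1 points).
  x = 12: rhs = 7, matching y values: none (0 points).
  x = 13: rhs = 17, matching y values: none (0 points).
  x = 14: rhs = 13, matching y values: 6, 17 (2 points).
  x = 15: rhs = 1, matching y values: 1, 22 (2 points).
  x = 16: rhs = 10, matching y values: none (0 points).
  x = 17: rhs = 0, matching y values: 0 (1 points).
  x = 18: rhs = 0, matching y values: 0 (1 points).
  x = 19: rhs = 16, matching y values: 4, 19 (2 points).
  x = 20: rhs = 8, matching y values: 10, 13 (2 points).
  x = 21: rhs = 5, matching y values: none (0 points).
  x = 22: rhs = 13, matching y values: 6, 17 (2 points).
Total affine count: 19.
Full point count |E(F_23)| = 19 + 1 = 20.
Hasse bound: |20 − (23+1)| = |-4| = 4 ≤ 2√23 ≈ 9.5917 ✓.


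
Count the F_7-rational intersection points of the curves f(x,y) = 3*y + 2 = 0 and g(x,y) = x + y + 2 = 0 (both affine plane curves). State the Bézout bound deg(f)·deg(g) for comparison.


Common zeros: {(1, 4)}; count = 1; Bézout bound = 1.

deg(f) = 1, deg(g) = 1, so Bézout bound = 1.
Scan x ∈ F_7. For each x, list the y ∈ F_7 with f(x, y) ≡ 0 and those with g(x, y) ≡ 0 (mod 7); the common zeros in that column are the intersection.
  x = 0: f ≡ 0 at y ∈ {4}; g ≡ 0 at y ∈ {5}; common: ∅.
  x = 1: f ≡ 0 at y ∈ {4}; g ≡ 0 at y ∈ {4}; common: {4}.
  x = 2: f ≡ 0 at y ∈ {4}; g ≡ 0 at y ∈ {3}; common: ∅.
  x = 3: f ≡ 0 at y ∈ {4}; g ≡ 0 at y ∈ {2}; common: ∅.
  x = 4: f ≡ 0 at y ∈ {4}; g ≡ 0 at y ∈ {1}; common: ∅.
  x = 5: f ≡ 0 at y ∈ {4}; g ≡ 0 at y ∈ {0}; common: ∅.
  x = 6: f ≡ 0 at y ∈ {4}; g ≡ 0 at y ∈ {6}; common: ∅.
Collecting: common zeros = {(1, 4)}, so the count is 1.
Comparison with the Bézout bound: 1 ≤ 1 = deg(f)·deg(g), as expected for curves with no common component (the bound is attained).


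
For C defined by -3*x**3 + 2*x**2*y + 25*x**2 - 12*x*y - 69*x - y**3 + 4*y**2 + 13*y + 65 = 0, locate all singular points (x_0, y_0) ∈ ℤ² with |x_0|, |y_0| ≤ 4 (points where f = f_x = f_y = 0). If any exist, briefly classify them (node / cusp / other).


Singular points: {(3, 1)}; classification: cusp.

Compute partial derivatives:
  f_x = -9*x**2 + 4*x*y + 50*x - 12*y - 69.
  f_y = 2*x**2 - 12*x - 3*y**2 + 8*y + 13.
Scan x_0 ∈ {−4, ..., 4}. For each x_0, f_y(x_0, y) is a polynomial in y; find its integer roots y ∈ {−4, ..., 4}, then test f_x and f at those candidates.
  x = -4: f_y(-4, y) = -3*y**2 + 8*y + 93; no integer root y with |y| ≤ 4.
  x = -3: f_y(-3, y) = -3*y**2 + 8*y + 67; no integer root y with |y| ≤ 4.
  x = -2: f_y(-2, y) = -3*y**2 + 8*y + 45; no integer root y with |y| ≤ 4.
  x = -1: f_y(-1, y) = -3*y**2 + 8*y + 27; no integer root y with |y| ≤ 4.
  x = 0: f_y(0, y) = -3*y**2 + 8*y + 13; no integer root y with |y| ≤ 4.
  x = 1: f_y(1, y) = -3*y**2 + 8*y + 3; vanishes at y ∈ {3}. (1, 3): f_x = -52 ≠ 0.
  x = 2: f_y(2, y) = -3*y**2 + 8*y - 3; no integer root y with |y| ≤ 4.
  x = 3: f_y(3, y) = -3*y**2 + 8*y - 5; vanishes at y ∈ {1}. (3, 1): f_x = 0, f = 0 — SINGULAR.
  x = 4: f_y(4, y) = -3*y**2 + 8*y - 3; no integer root y with |y| ≤ 4.
Only singular point on the grid: (3, 1).
Classify: substitute x = 3 + u, y = 1 + v and expand: f = -3*u**3 + 2*u**2*v - v**3 + v**2.
No constant or linear terms (consistent with a singular point). Quadratic part: v**2. Cubic part: -3*u**3 + 2*u**2*v - v**3.
The quadratic part v**2 is a perfect square, so there is a single (double) tangent line v = 0, i.e. y = 1. Restricting the cubic part to that line (v = 0) leaves -3*u**3 ≠ 0, so f is not divisible by v and the branch is v² ≈ 3*u**3 to lowest order — this is a cusp.
Classification: cusp.


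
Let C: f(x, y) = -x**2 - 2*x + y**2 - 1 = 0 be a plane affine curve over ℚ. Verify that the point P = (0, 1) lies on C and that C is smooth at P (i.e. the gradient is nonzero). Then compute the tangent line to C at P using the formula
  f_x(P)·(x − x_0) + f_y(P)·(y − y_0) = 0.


Tangent line at P: -2*x + 2*y - 2 = 0.

Step 1: f(0, 1) = 0, so P lies on C.
Step 2: partial derivatives
  f_x(x, y) = -2*x - 2, f_y(x, y) = 2*y.
  f_x(P) = -2, f_y(P) = 2 (gradient nonzero, so P is smooth).
Step 3: tangent line at P: -2·(x − 0) + 2·(y − 1) = 0.
Expanding: -2*x + 2*y - 2 = 0.


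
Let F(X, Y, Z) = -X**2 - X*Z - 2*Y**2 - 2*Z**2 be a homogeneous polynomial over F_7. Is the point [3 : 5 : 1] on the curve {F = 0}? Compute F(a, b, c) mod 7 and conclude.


F(3,5,1) ≡ 6 (mod 7); P is NOT on the curve.

Evaluate F(3, 5, 1) term-by-term (mod 7).
  -X**2 ↦ -1·9·1·1 = -9
  -X*Z ↦ -1·3·1·1 = -3
  -2*Y**2 ↦ -2·1·25·1 = -50
  -2*Z**2 ↦ -2·1·1·1 = -2
Sum: F(3, 5, 1) = (-9) + (-3) + (-50) + (-2) = -64.
Reducing mod 7: -64 ≡ 6 (mod 7).
Since F(a, b, c) ≡ 6 ≠ 0 (mod 7), P does NOT lie on the curve.


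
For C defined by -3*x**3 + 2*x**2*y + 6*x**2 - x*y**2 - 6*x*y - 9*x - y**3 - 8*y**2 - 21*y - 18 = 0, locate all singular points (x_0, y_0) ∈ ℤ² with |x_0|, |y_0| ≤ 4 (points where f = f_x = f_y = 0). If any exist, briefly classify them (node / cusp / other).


Singular points: {(0, -3)}; classification: cusp.

Compute partial derivatives:
  f_x = -9*x**2 + 4*x*y + 12*x - y**2 - 6*y - 9.
  f_y = 2*x**2 - 2*x*y - 6*x - 3*y**2 - 16*y - 21.
Scan x_0 ∈ {−4, ..., 4}. For each x_0, f_y(x_0, y) is a polynomial in y; find its integer roots y ∈ {−4, ..., 4}, then test f_x and f at those candidates.
  x = -4: f_y(-4, y) = -3*y**2 - 8*y + 35; no integer root y with |y| ≤ 4.
  x = -3: f_y(-3, y) = -3*y**2 - 10*y + 15; no integer root y with |y| ≤ 4.
  x = -2: f_y(-2, y) = -3*y**2 - 12*y - 1; no integer root y with |y| ≤ 4.
  x = -1: f_y(-1, y) = -3*y**2 - 14*y - 13; no integer root y with |y| ≤ 4.
  x = 0: f_y(0, y) = -3*y**2 - 16*y - 21; vanishes at y ∈ {-3}. (0, -3): f_x = 0, f = 0 — SINGULAR.
  x = 1: f_y(1, y) = -3*y**2 - 18*y - 25; no integer root y with |y| ≤ 4.
  x = 2: f_y(2, y) = -3*y**2 - 20*y - 25; no integer root y with |y| ≤ 4.
  x = 3: f_y(3, y) = -3*y**2 - 22*y - 21; no integer root y with |y| ≤ 4.
  x = 4: f_y(4, y) = -3*y**2 - 24*y - 13; no integer root y with |y| ≤ 4.
Only singular point on the grid: (0, -3).
Classify: substitute x = 0 + u, y = -3 + v and expand: f = -3*u**3 + 2*u**2*v - u*v**2 - v**3 + v**2.
No constant or linear terms (consistent with a singular point). Quadratic part: v**2. Cubic part: -3*u**3 + 2*u**2*v - u*v**2 - v**3.
The quadratic part v**2 is a perfect square, so there is a single (double) tangent line v = 0, i.e. y = -3. Restricting the cubic part to that line (v = 0) leaves -3*u**3 ≠ 0, so f is not divisible by v and the branch is v² ≈ 3*u**3 to lowest order — this is a cusp.
Classification: cusp.
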